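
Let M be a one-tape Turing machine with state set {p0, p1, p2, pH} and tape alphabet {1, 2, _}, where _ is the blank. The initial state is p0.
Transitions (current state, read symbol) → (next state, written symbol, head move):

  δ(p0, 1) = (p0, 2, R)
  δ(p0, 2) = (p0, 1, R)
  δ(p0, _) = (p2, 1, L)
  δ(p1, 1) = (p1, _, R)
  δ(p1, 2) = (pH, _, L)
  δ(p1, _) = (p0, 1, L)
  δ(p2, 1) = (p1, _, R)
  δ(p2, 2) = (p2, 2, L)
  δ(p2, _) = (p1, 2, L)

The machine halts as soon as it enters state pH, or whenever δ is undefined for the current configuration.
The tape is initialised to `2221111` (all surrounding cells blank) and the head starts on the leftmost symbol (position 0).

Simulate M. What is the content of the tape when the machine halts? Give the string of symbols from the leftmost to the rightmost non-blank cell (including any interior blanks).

11__2221

p0 | [2]221111_   read 2 → write 1, move R, go to p0
p0 | 1[2]21111_   read 2 → write 1, move R, go to p0
p0 | 11[2]1111_   read 2 → write 1, move R, go to p0
p0 | 111[1]111_   read 1 → write 2, move R, go to p0
p0 | 1112[1]11_   read 1 → write 2, move R, go to p0
p0 | 11122[1]1_   read 1 → write 2, move R, go to p0
p0 | 111222[1]_   read 1 → write 2, move R, go to p0
p0 | 1112222[_]   read _ → write 1, move L, go to p2
p2 | 111222[2]1   read 2 → write 2, move L, go to p2
p2 | 11122[2]21   read 2 → write 2, move L, go to p2
p2 | 1112[2]221   read 2 → write 2, move L, go to p2
p2 | 111[2]2221   read 2 → write 2, move L, go to p2
p2 | 11[1]22221   read 1 → write _, move R, go to p1
p1 | 11_[2]2221   read 2 → write _, move L, go to pH
pH | 11[_]_2221
The non-blank tape span at halt is 11__2221.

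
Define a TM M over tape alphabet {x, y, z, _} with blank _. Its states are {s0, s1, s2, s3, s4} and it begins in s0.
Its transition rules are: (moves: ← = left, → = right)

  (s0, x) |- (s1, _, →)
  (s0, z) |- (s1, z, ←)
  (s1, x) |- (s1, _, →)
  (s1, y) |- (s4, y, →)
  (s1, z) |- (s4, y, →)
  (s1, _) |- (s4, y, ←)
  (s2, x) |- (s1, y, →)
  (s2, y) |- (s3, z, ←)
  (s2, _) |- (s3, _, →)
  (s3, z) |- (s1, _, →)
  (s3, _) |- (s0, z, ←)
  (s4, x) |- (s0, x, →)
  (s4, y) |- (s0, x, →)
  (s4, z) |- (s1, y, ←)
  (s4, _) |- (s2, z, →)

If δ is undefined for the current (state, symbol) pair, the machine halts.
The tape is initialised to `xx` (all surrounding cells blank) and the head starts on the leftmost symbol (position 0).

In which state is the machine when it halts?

s0

state=s0 head=0 tape=[x]x____   (s0,x)→(s1,_,→)
state=s1 head=1 tape=_[x]____   (s1,x)→(s1,_,→)
state=s1 head=2 tape=__[_]___   (s1,_)→(s4,y,←)
state=s4 head=1 tape=_[_]y___   (s4,_)→(s2,z,→)
state=s2 head=2 tape=_z[y]___   (s2,y)→(s3,z,←)
state=s3 head=1 tape=_[z]z___   (s3,z)→(s1,_,→)
state=s1 head=2 tape=__[z]___   (s1,z)→(s4,y,→)
state=s4 head=3 tape=__y[_]__   (s4,_)→(s2,z,→)
state=s2 head=4 tape=__yz[_]_   (s2,_)→(s3,_,→)
state=s3 head=5 tape=__yz_[_]   (s3,_)→(s0,z,←)
state=s0 head=4 tape=__yz[_]z
No transition is defined for (s0, _); M halts in state s0.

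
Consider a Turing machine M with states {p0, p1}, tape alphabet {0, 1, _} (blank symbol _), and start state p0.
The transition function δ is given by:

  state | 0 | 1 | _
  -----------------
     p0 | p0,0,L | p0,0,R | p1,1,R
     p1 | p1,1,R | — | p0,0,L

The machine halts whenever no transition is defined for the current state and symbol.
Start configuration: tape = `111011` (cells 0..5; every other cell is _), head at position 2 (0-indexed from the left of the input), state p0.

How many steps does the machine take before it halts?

p0 | _11[1]011   read 1 → write 0, move R, go to p0
p0 | _110[0]11   read 0 → write 0, move L, go to p0
p0 | _11[0]011   read 0 → write 0, move L, go to p0
p0 | _1[1]0011   read 1 → write 0, move R, go to p0
p0 | _10[0]011   read 0 → write 0, move L, go to p0
p0 | _1[0]0011   read 0 → write 0, move L, go to p0
p0 | _[1]00011   read 1 → write 0, move R, go to p0
p0 | _0[0]0011   read 0 → write 0, move L, go to p0
p0 | _[0]00011   read 0 → write 0, move L, go to p0
p0 | [_]000011   read _ → write 1, move R, go to p1
p1 | 1[0]00011   read 0 → write 1, move R, go to p1
p1 | 11[0]0011   read 0 → write 1, move R, go to p1
p1 | 111[0]011   read 0 → write 1, move R, go to p1
p1 | 1111[0]11   read 0 → write 1, move R, go to p1
p1 | 11111[1]1
M halts after 14 transitions.

14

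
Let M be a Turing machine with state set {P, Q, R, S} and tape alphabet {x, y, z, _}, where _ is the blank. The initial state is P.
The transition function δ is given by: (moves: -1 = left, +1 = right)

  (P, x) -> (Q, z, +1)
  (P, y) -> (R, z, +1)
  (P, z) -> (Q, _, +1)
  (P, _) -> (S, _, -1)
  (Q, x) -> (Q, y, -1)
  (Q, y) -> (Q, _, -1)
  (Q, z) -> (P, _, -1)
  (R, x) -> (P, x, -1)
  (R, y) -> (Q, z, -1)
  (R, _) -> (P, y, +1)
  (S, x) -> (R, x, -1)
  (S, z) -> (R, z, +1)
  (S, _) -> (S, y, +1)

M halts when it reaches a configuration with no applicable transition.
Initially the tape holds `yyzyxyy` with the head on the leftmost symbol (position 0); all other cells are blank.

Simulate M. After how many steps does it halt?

8

state=P head=0 tape=__[y]yzyxyy   (P,y)→(R,z,+1)
state=R head=1 tape=__z[y]zyxyy   (R,y)→(Q,z,-1)
state=Q head=0 tape=__[z]zzyxyy   (Q,z)→(P,_,-1)
state=P head=-1 tape=_[_]_zzyxyy   (P,_)→(S,_,-1)
state=S head=-2 tape=[_]__zzyxyy   (S,_)→(S,y,+1)
state=S head=-1 tape=y[_]_zzyxyy   (S,_)→(S,y,+1)
state=S head=0 tape=yy[_]zzyxyy   (S,_)→(S,y,+1)
state=S head=1 tape=yyy[z]zyxyy   (S,z)→(R,z,+1)
state=R head=2 tape=yyyz[z]yxyy
M halts after 8 transitions.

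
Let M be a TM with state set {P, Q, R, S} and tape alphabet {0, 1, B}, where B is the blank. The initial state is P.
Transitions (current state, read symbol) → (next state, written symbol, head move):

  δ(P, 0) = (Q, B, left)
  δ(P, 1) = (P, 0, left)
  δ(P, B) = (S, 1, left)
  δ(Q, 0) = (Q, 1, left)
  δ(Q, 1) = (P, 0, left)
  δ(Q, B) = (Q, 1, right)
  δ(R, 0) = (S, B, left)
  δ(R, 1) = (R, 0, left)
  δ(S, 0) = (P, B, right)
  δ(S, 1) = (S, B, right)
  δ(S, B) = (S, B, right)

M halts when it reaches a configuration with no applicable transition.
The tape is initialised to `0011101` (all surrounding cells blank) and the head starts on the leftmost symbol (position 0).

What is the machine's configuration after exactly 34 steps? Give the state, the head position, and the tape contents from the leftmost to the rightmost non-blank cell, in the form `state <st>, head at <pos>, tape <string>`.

state=P head=0 tape=BBB[0]011101   (P,0)→(Q,B,left)
state=Q head=-1 tape=BB[B]B011101   (Q,B)→(Q,1,right)
state=Q head=0 tape=BB1[B]011101   (Q,B)→(Q,1,right)
state=Q head=1 tape=BB11[0]11101   (Q,0)→(Q,1,left)
state=Q head=0 tape=BB1[1]111101   (Q,1)→(P,0,left)
state=P head=-1 tape=BB[1]0111101   (P,1)→(P,0,left)
state=P head=-2 tape=B[B]00111101   (P,B)→(S,1,left)
state=S head=-3 tape=[B]100111101   (S,B)→(S,B,right)
state=S head=-2 tape=B[1]00111101   (S,1)→(S,B,right)
state=S head=-1 tape=BB[0]0111101   (S,0)→(P,B,right)
state=P head=0 tape=BBB[0]111101   (P,0)→(Q,B,left)
state=Q head=-1 tape=BB[B]B111101   (Q,B)→(Q,1,right)
state=Q head=0 tape=BB1[B]111101   (Q,B)→(Q,1,right)
state=Q head=1 tape=BB11[1]11101   (Q,1)→(P,0,left)
state=P head=0 tape=BB1[1]011101   (P,1)→(P,0,left)
state=P head=-1 tape=BB[1]0011101   (P,1)→(P,0,left)
state=P head=-2 tape=B[B]00011101   (P,B)→(S,1,left)
state=S head=-3 tape=[B]100011101   (S,B)→(S,B,right)
state=S head=-2 tape=B[1]00011101   (S,1)→(S,B,right)
state=S head=-1 tape=BB[0]0011101   (S,0)→(P,B,right)
state=P head=0 tape=BBB[0]011101   (P,0)→(Q,B,left)
state=Q head=-1 tape=BB[B]B011101   (Q,B)→(Q,1,right)
state=Q head=0 tape=BB1[B]011101   (Q,B)→(Q,1,right)
state=Q head=1 tape=BB11[0]11101   (Q,0)→(Q,1,left)
state=Q head=0 tape=BB1[1]111101   (Q,1)→(P,0,left)
state=P head=-1 tape=BB[1]0111101   (P,1)→(P,0,left)
state=P head=-2 tape=B[B]00111101   (P,B)→(S,1,left)
state=S head=-3 tape=[B]100111101   (S,B)→(S,B,right)
state=S head=-2 tape=B[1]00111101   (S,1)→(S,B,right)
state=S head=-1 tape=BB[0]0111101   (S,0)→(P,B,right)
state=P head=0 tape=BBB[0]111101   (P,0)→(Q,B,left)
state=Q head=-1 tape=BB[B]B111101   (Q,B)→(Q,1,right)
state=Q head=0 tape=BB1[B]111101   (Q,B)→(Q,1,right)
state=Q head=1 tape=BB11[1]11101   (Q,1)→(P,0,left)
state=P head=0 tape=BB1[1]011101
After 34 steps: state P, head at 0, tape 11011101.

state P, head at 0, tape 11011101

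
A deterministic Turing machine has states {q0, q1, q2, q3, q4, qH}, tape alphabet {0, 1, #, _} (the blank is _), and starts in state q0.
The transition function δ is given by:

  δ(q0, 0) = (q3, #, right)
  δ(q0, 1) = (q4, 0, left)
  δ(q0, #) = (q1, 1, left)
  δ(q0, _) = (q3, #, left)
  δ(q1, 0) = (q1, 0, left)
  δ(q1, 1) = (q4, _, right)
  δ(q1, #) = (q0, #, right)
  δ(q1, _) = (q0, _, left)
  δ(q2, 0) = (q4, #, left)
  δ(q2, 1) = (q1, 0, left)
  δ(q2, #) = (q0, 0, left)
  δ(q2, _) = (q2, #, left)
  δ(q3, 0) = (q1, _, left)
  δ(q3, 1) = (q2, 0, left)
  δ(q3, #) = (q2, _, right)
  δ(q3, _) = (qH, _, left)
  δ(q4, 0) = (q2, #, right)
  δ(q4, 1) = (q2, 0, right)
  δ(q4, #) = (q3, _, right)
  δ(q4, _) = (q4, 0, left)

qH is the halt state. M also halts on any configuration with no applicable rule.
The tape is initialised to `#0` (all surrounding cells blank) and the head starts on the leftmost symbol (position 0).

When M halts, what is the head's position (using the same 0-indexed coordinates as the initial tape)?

-4

state=q0 head=0 tape=____[#]0   (q0,#)→(q1,1,left)
state=q1 head=-1 tape=___[_]10   (q1,_)→(q0,_,left)
state=q0 head=-2 tape=__[_]_10   (q0,_)→(q3,#,left)
state=q3 head=-3 tape=_[_]#_10   (q3,_)→(qH,_,left)
state=qH head=-4 tape=[_]_#_10
At halt the head is at cell -4.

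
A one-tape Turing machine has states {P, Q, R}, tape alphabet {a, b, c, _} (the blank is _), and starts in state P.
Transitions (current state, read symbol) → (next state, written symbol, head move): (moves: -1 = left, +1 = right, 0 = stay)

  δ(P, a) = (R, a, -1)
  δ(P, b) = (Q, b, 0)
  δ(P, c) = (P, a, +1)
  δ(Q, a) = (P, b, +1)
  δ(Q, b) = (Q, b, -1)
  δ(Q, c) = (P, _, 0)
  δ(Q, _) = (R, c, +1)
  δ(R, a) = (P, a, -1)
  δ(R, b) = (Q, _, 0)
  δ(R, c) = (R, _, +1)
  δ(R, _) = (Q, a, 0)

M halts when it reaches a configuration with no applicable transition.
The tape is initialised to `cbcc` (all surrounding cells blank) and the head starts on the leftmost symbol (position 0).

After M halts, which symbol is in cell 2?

state=P head=0 tape=_[c]bcc__   (P,c)→(P,a,+1)
state=P head=1 tape=_a[b]cc__   (P,b)→(Q,b,0)
state=Q head=1 tape=_a[b]cc__   (Q,b)→(Q,b,-1)
state=Q head=0 tape=_[a]bcc__   (Q,a)→(P,b,+1)
state=P head=1 tape=_b[b]cc__   (P,b)→(Q,b,0)
state=Q head=1 tape=_b[b]cc__   (Q,b)→(Q,b,-1)
state=Q head=0 tape=_[b]bcc__   (Q,b)→(Q,b,-1)
state=Q head=-1 tape=[_]bbcc__   (Q,_)→(R,c,+1)
state=R head=0 tape=c[b]bcc__   (R,b)→(Q,_,0)
state=Q head=0 tape=c[_]bcc__   (Q,_)→(R,c,+1)
state=R head=1 tape=cc[b]cc__   (R,b)→(Q,_,0)
state=Q head=1 tape=cc[_]cc__   (Q,_)→(R,c,+1)
state=R head=2 tape=ccc[c]c__   (R,c)→(R,_,+1)
state=R head=3 tape=ccc_[c]__   (R,c)→(R,_,+1)
state=R head=4 tape=ccc__[_]_   (R,_)→(Q,a,0)
state=Q head=4 tape=ccc__[a]_   (Q,a)→(P,b,+1)
state=P head=5 tape=ccc__b[_]
Cell 2 holds _ when M halts.

_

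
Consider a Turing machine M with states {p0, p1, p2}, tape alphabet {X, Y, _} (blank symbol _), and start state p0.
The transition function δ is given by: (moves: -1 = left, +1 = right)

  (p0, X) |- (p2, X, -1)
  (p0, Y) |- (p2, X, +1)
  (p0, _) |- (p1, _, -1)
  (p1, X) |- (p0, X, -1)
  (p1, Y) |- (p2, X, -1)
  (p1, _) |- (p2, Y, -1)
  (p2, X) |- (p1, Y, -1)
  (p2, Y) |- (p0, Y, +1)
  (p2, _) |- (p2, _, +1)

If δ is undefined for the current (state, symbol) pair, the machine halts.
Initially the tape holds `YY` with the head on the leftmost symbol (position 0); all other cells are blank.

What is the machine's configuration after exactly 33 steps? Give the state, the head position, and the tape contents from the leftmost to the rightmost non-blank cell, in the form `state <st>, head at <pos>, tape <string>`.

p0 | _____[Y]Y_   read Y → write X, move +1, go to p2
p2 | _____X[Y]_   read Y → write Y, move +1, go to p0
p0 | _____XY[_]   read _ → write _, move -1, go to p1
p1 | _____X[Y]_   read Y → write X, move -1, go to p2
p2 | _____[X]X_   read X → write Y, move -1, go to p1
p1 | ____[_]YX_   read _ → write Y, move -1, go to p2
p2 | ___[_]YYX_   read _ → write _, move +1, go to p2
p2 | ____[Y]YX_   read Y → write Y, move +1, go to p0
p0 | ____Y[Y]X_   read Y → write X, move +1, go to p2
p2 | ____YX[X]_   read X → write Y, move -1, go to p1
p1 | ____Y[X]Y_   read X → write X, move -1, go to p0
p0 | ____[Y]XY_   read Y → write X, move +1, go to p2
p2 | ____X[X]Y_   read X → write Y, move -1, go to p1
p1 | ____[X]YY_   read X → write X, move -1, go to p0
p0 | ___[_]XYY_   read _ → write _, move -1, go to p1
p1 | __[_]_XYY_   read _ → write Y, move -1, go to p2
p2 | _[_]Y_XYY_   read _ → write _, move +1, go to p2
p2 | __[Y]_XYY_   read Y → write Y, move +1, go to p0
p0 | __Y[_]XYY_   read _ → write _, move -1, go to p1
p1 | __[Y]_XYY_   read Y → write X, move -1, go to p2
p2 | _[_]X_XYY_   read _ → write _, move +1, go to p2
p2 | __[X]_XYY_   read X → write Y, move -1, go to p1
p1 | _[_]Y_XYY_   read _ → write Y, move -1, go to p2
p2 | [_]YY_XYY_   read _ → write _, move +1, go to p2
p2 | _[Y]Y_XYY_   read Y → write Y, move +1, go to p0
p0 | _Y[Y]_XYY_   read Y → write X, move +1, go to p2
p2 | _YX[_]XYY_   read _ → write _, move +1, go to p2
p2 | _YX_[X]YY_   read X → write Y, move -1, go to p1
p1 | _YX[_]YYY_   read _ → write Y, move -1, go to p2
p2 | _Y[X]YYYY_   read X → write Y, move -1, go to p1
p1 | _[Y]YYYYY_   read Y → write X, move -1, go to p2
p2 | [_]XYYYYY_   read _ → write _, move +1, go to p2
p2 | _[X]YYYYY_   read X → write Y, move -1, go to p1
p1 | [_]YYYYYY_
After 33 steps: state p1, head at -5, tape YYYYYY.

state p1, head at -5, tape YYYYYY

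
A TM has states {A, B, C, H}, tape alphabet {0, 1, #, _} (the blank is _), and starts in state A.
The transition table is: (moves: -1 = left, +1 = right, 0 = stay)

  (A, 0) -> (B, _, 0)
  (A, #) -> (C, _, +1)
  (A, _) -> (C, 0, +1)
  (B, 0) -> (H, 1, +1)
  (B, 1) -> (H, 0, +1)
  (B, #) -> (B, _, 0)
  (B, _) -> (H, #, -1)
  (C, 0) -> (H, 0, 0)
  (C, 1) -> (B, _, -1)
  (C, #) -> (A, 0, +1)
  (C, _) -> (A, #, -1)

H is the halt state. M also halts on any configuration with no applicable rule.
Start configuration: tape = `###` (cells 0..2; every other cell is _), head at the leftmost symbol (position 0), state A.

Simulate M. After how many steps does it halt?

10

state=A head=0 tape=[#]##___   (A,#)→(C,_,+1)
state=C head=1 tape=_[#]#___   (C,#)→(A,0,+1)
state=A head=2 tape=_0[#]___   (A,#)→(C,_,+1)
state=C head=3 tape=_0_[_]__   (C,_)→(A,#,-1)
state=A head=2 tape=_0[_]#__   (A,_)→(C,0,+1)
state=C head=3 tape=_00[#]__   (C,#)→(A,0,+1)
state=A head=4 tape=_000[_]_   (A,_)→(C,0,+1)
state=C head=5 tape=_0000[_]   (C,_)→(A,#,-1)
state=A head=4 tape=_000[0]#   (A,0)→(B,_,0)
state=B head=4 tape=_000[_]#   (B,_)→(H,#,-1)
state=H head=3 tape=_00[0]##
M halts after 10 transitions.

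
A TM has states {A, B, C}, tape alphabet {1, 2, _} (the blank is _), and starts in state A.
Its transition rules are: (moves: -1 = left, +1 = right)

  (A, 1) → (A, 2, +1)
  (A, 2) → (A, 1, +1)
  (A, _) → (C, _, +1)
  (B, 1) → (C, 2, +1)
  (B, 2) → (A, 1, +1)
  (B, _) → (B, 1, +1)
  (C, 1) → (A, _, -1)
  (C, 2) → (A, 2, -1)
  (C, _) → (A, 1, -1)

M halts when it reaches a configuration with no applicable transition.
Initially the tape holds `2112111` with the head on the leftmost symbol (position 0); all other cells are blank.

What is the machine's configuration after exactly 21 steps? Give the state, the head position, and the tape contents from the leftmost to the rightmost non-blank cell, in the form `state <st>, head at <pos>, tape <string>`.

state A, head at 7, tape 1221222_1

A | [2]112111__   read 2 → write 1, move +1, go to A
A | 1[1]12111__   read 1 → write 2, move +1, go to A
A | 12[1]2111__   read 1 → write 2, move +1, go to A
A | 122[2]111__   read 2 → write 1, move +1, go to A
A | 1221[1]11__   read 1 → write 2, move +1, go to A
A | 12212[1]1__   read 1 → write 2, move +1, go to A
A | 122122[1]__   read 1 → write 2, move +1, go to A
A | 1221222[_]_   read _ → write _, move +1, go to C
C | 1221222_[_]   read _ → write 1, move -1, go to A
A | 1221222[_]1   read _ → write _, move +1, go to C
C | 1221222_[1]   read 1 → write _, move -1, go to A
A | 1221222[_]_   read _ → write _, move +1, go to C
C | 1221222_[_]   read _ → write 1, move -1, go to A
A | 1221222[_]1   read _ → write _, move +1, go to C
C | 1221222_[1]   read 1 → write _, move -1, go to A
A | 1221222[_]_   read _ → write _, move +1, go to C
C | 1221222_[_]   read _ → write 1, move -1, go to A
A | 1221222[_]1   read _ → write _, move +1, go to C
C | 1221222_[1]   read 1 → write _, move -1, go to A
A | 1221222[_]_   read _ → write _, move +1, go to C
C | 1221222_[_]   read _ → write 1, move -1, go to A
A | 1221222[_]1
After 21 steps: state A, head at 7, tape 1221222_1.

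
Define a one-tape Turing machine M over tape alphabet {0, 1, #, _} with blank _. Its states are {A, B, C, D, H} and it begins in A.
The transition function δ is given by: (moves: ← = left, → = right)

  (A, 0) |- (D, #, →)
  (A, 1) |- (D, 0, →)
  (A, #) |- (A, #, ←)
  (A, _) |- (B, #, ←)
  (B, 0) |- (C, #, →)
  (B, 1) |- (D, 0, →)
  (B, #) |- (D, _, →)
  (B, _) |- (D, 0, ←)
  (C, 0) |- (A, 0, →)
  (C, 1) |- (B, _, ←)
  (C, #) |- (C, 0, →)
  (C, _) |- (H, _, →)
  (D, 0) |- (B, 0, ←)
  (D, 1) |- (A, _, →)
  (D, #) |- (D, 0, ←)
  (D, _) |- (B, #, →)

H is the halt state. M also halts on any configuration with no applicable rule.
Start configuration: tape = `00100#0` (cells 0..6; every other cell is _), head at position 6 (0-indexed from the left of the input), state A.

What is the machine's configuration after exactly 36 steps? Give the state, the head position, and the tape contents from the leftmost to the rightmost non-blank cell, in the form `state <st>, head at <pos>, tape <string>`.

state D, head at 2, tape 00#000000

state=A head=6 tape=00100#[0]__   (A,0)→(D,#,→)
state=D head=7 tape=00100##[_]_   (D,_)→(B,#,→)
state=B head=8 tape=00100###[_]   (B,_)→(D,0,←)
state=D head=7 tape=00100##[#]0   (D,#)→(D,0,←)
state=D head=6 tape=00100#[#]00   (D,#)→(D,0,←)
state=D head=5 tape=00100[#]000   (D,#)→(D,0,←)
state=D head=4 tape=0010[0]0000   (D,0)→(B,0,←)
state=B head=3 tape=001[0]00000   (B,0)→(C,#,→)
state=C head=4 tape=001#[0]0000   (C,0)→(A,0,→)
state=A head=5 tape=001#0[0]000   (A,0)→(D,#,→)
state=D head=6 tape=001#0#[0]00   (D,0)→(B,0,←)
state=B head=5 tape=001#0[#]000   (B,#)→(D,_,→)
state=D head=6 tape=001#0_[0]00   (D,0)→(B,0,←)
state=B head=5 tape=001#0[_]000   (B,_)→(D,0,←)
state=D head=4 tape=001#[0]0000   (D,0)→(B,0,←)
state=B head=3 tape=001[#]00000   (B,#)→(D,_,→)
state=D head=4 tape=001_[0]0000   (D,0)→(B,0,←)
state=B head=3 tape=001[_]00000   (B,_)→(D,0,←)
state=D head=2 tape=00[1]000000   (D,1)→(A,_,→)
state=A head=3 tape=00_[0]00000   (A,0)→(D,#,→)
state=D head=4 tape=00_#[0]0000   (D,0)→(B,0,←)
state=B head=3 tape=00_[#]00000   (B,#)→(D,_,→)
state=D head=4 tape=00__[0]0000   (D,0)→(B,0,←)
state=B head=3 tape=00_[_]00000   (B,_)→(D,0,←)
state=D head=2 tape=00[_]000000   (D,_)→(B,#,→)
state=B head=3 tape=00#[0]00000   (B,0)→(C,#,→)
state=C head=4 tape=00##[0]0000   (C,0)→(A,0,→)
state=A head=5 tape=00##0[0]000   (A,0)→(D,#,→)
state=D head=6 tape=00##0#[0]00   (D,0)→(B,0,←)
state=B head=5 tape=00##0[#]000   (B,#)→(D,_,→)
state=D head=6 tape=00##0_[0]00   (D,0)→(B,0,←)
state=B head=5 tape=00##0[_]000   (B,_)→(D,0,←)
state=D head=4 tape=00##[0]0000   (D,0)→(B,0,←)
state=B head=3 tape=00#[#]00000   (B,#)→(D,_,→)
state=D head=4 tape=00#_[0]0000   (D,0)→(B,0,←)
state=B head=3 tape=00#[_]00000   (B,_)→(D,0,←)
state=D head=2 tape=00[#]000000
After 36 steps: state D, head at 2, tape 00#000000.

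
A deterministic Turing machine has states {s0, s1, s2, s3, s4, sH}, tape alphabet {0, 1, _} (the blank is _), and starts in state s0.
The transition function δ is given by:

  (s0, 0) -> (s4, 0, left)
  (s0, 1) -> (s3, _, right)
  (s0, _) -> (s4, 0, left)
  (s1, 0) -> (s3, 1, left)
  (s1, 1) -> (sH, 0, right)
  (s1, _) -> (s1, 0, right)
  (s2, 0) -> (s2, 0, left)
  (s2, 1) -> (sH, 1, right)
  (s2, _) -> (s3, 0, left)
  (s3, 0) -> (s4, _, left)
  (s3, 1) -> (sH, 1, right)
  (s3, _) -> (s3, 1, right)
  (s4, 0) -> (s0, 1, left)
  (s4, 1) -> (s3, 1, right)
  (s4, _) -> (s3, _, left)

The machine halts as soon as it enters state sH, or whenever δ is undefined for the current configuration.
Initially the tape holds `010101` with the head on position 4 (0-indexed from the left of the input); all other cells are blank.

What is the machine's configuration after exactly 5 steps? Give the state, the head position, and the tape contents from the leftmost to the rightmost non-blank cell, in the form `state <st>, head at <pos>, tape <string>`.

s0 | 0101[0]1   read 0 → write 0, move left, go to s4
s4 | 010[1]01   read 1 → write 1, move right, go to s3
s3 | 0101[0]1   read 0 → write _, move left, go to s4
s4 | 010[1]_1   read 1 → write 1, move right, go to s3
s3 | 0101[_]1   read _ → write 1, move right, go to s3
s3 | 01011[1]
After 5 steps: state s3, head at 5, tape 010111.

state s3, head at 5, tape 010111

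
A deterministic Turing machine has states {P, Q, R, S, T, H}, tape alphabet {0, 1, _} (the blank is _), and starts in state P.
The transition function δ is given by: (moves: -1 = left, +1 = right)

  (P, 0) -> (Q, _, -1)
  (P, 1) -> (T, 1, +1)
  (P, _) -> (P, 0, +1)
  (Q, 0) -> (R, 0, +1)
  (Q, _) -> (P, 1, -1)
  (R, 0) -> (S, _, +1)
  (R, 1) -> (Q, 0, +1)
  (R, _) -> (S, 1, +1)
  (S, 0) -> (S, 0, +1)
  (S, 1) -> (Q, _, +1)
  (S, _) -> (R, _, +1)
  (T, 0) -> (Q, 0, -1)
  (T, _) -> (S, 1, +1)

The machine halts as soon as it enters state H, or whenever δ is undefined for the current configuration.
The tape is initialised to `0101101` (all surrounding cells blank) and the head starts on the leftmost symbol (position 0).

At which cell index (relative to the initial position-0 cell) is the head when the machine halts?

state=P head=0 tape=__[0]101101   (P,0)→(Q,_,-1)
state=Q head=-1 tape=_[_]_101101   (Q,_)→(P,1,-1)
state=P head=-2 tape=[_]1_101101   (P,_)→(P,0,+1)
state=P head=-1 tape=0[1]_101101   (P,1)→(T,1,+1)
state=T head=0 tape=01[_]101101   (T,_)→(S,1,+1)
state=S head=1 tape=011[1]01101   (S,1)→(Q,_,+1)
state=Q head=2 tape=011_[0]1101   (Q,0)→(R,0,+1)
state=R head=3 tape=011_0[1]101   (R,1)→(Q,0,+1)
state=Q head=4 tape=011_00[1]01
At halt the head is at cell 4.

4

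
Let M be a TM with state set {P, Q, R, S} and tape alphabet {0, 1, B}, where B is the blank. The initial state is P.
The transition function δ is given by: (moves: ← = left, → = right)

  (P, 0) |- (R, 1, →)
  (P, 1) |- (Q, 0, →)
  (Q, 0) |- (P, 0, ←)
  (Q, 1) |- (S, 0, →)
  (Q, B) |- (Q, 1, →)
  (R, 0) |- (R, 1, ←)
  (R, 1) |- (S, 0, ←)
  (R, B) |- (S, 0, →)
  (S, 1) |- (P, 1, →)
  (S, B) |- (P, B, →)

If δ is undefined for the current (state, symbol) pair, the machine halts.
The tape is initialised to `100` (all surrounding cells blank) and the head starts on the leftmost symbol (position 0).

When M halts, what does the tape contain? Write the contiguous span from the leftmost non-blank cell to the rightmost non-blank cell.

state=P head=0 tape=B[1]00BBB   (P,1)→(Q,0,→)
state=Q head=1 tape=B0[0]0BBB   (Q,0)→(P,0,←)
state=P head=0 tape=B[0]00BBB   (P,0)→(R,1,→)
state=R head=1 tape=B1[0]0BBB   (R,0)→(R,1,←)
state=R head=0 tape=B[1]10BBB   (R,1)→(S,0,←)
state=S head=-1 tape=[B]010BBB   (S,B)→(P,B,→)
state=P head=0 tape=B[0]10BBB   (P,0)→(R,1,→)
state=R head=1 tape=B1[1]0BBB   (R,1)→(S,0,←)
state=S head=0 tape=B[1]00BBB   (S,1)→(P,1,→)
state=P head=1 tape=B1[0]0BBB   (P,0)→(R,1,→)
state=R head=2 tape=B11[0]BBB   (R,0)→(R,1,←)
state=R head=1 tape=B1[1]1BBB   (R,1)→(S,0,←)
state=S head=0 tape=B[1]01BBB   (S,1)→(P,1,→)
state=P head=1 tape=B1[0]1BBB   (P,0)→(R,1,→)
state=R head=2 tape=B11[1]BBB   (R,1)→(S,0,←)
state=S head=1 tape=B1[1]0BBB   (S,1)→(P,1,→)
state=P head=2 tape=B11[0]BBB   (P,0)→(R,1,→)
state=R head=3 tape=B111[B]BB   (R,B)→(S,0,→)
state=S head=4 tape=B1110[B]B   (S,B)→(P,B,→)
state=P head=5 tape=B1110B[B]
The non-blank tape span at halt is 1110.

1110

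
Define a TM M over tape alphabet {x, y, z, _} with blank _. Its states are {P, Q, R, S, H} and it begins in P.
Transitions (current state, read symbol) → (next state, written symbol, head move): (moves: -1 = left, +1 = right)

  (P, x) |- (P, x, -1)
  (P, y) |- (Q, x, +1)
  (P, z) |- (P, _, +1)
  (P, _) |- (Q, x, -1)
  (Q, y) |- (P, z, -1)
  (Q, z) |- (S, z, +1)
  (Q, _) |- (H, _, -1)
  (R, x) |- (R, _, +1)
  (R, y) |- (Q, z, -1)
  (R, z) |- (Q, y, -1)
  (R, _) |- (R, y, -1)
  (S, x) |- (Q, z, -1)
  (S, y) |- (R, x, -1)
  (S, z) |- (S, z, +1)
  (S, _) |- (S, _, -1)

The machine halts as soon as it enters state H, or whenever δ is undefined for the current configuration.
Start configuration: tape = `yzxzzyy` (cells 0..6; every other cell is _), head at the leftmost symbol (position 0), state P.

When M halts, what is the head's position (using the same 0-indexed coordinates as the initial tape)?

state=P head=0 tape=[y]zxzzyy   (P,y)→(Q,x,+1)
state=Q head=1 tape=x[z]xzzyy   (Q,z)→(S,z,+1)
state=S head=2 tape=xz[x]zzyy   (S,x)→(Q,z,-1)
state=Q head=1 tape=x[z]zzzyy   (Q,z)→(S,z,+1)
state=S head=2 tape=xz[z]zzyy   (S,z)→(S,z,+1)
state=S head=3 tape=xzz[z]zyy   (S,z)→(S,z,+1)
state=S head=4 tape=xzzz[z]yy   (S,z)→(S,z,+1)
state=S head=5 tape=xzzzz[y]y   (S,y)→(R,x,-1)
state=R head=4 tape=xzzz[z]xy   (R,z)→(Q,y,-1)
state=Q head=3 tape=xzz[z]yxy   (Q,z)→(S,z,+1)
state=S head=4 tape=xzzz[y]xy   (S,y)→(R,x,-1)
state=R head=3 tape=xzz[z]xxy   (R,z)→(Q,y,-1)
state=Q head=2 tape=xz[z]yxxy   (Q,z)→(S,z,+1)
state=S head=3 tape=xzz[y]xxy   (S,y)→(R,x,-1)
state=R head=2 tape=xz[z]xxxy   (R,z)→(Q,y,-1)
state=Q head=1 tape=x[z]yxxxy   (Q,z)→(S,z,+1)
state=S head=2 tape=xz[y]xxxy   (S,y)→(R,x,-1)
state=R head=1 tape=x[z]xxxxy   (R,z)→(Q,y,-1)
state=Q head=0 tape=[x]yxxxxy
At halt the head is at cell 0.

0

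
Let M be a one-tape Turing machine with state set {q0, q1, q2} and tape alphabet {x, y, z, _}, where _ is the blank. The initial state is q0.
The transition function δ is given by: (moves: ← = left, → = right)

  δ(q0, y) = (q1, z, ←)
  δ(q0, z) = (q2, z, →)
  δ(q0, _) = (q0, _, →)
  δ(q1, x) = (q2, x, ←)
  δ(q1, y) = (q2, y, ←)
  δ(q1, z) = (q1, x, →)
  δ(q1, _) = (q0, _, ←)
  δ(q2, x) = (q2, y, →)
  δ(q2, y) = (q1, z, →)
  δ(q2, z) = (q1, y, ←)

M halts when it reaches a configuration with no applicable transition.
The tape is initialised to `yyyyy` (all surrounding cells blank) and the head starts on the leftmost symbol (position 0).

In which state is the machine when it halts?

state=q0 head=0 tape=__[y]yyyy   (q0,y)→(q1,z,←)
state=q1 head=-1 tape=_[_]zyyyy   (q1,_)→(q0,_,←)
state=q0 head=-2 tape=[_]_zyyyy   (q0,_)→(q0,_,→)
state=q0 head=-1 tape=_[_]zyyyy   (q0,_)→(q0,_,→)
state=q0 head=0 tape=__[z]yyyy   (q0,z)→(q2,z,→)
state=q2 head=1 tape=__z[y]yyy   (q2,y)→(q1,z,→)
state=q1 head=2 tape=__zz[y]yy   (q1,y)→(q2,y,←)
state=q2 head=1 tape=__z[z]yyy   (q2,z)→(q1,y,←)
state=q1 head=0 tape=__[z]yyyy   (q1,z)→(q1,x,→)
state=q1 head=1 tape=__x[y]yyy   (q1,y)→(q2,y,←)
state=q2 head=0 tape=__[x]yyyy   (q2,x)→(q2,y,→)
state=q2 head=1 tape=__y[y]yyy   (q2,y)→(q1,z,→)
state=q1 head=2 tape=__yz[y]yy   (q1,y)→(q2,y,←)
state=q2 head=1 tape=__y[z]yyy   (q2,z)→(q1,y,←)
state=q1 head=0 tape=__[y]yyyy   (q1,y)→(q2,y,←)
state=q2 head=-1 tape=_[_]yyyyy
No transition is defined for (q2, _); M halts in state q2.

q2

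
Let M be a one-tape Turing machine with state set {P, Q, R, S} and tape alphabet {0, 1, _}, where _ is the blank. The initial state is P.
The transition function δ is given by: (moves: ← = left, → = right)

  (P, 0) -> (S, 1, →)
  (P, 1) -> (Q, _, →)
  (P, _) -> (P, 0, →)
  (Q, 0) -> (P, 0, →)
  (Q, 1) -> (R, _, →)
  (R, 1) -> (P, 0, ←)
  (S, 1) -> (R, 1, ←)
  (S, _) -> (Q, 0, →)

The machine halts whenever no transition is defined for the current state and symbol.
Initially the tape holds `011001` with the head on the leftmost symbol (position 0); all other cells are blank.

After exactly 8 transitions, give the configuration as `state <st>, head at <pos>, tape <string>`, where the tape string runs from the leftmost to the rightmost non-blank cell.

P | _[0]11001   read 0 → write 1, move →, go to S
S | _1[1]1001   read 1 → write 1, move ←, go to R
R | _[1]11001   read 1 → write 0, move ←, go to P
P | [_]011001   read _ → write 0, move →, go to P
P | 0[0]11001   read 0 → write 1, move →, go to S
S | 01[1]1001   read 1 → write 1, move ←, go to R
R | 0[1]11001   read 1 → write 0, move ←, go to P
P | [0]011001   read 0 → write 1, move →, go to S
S | 1[0]11001
After 8 steps: state S, head at 0, tape 1011001.

state S, head at 0, tape 1011001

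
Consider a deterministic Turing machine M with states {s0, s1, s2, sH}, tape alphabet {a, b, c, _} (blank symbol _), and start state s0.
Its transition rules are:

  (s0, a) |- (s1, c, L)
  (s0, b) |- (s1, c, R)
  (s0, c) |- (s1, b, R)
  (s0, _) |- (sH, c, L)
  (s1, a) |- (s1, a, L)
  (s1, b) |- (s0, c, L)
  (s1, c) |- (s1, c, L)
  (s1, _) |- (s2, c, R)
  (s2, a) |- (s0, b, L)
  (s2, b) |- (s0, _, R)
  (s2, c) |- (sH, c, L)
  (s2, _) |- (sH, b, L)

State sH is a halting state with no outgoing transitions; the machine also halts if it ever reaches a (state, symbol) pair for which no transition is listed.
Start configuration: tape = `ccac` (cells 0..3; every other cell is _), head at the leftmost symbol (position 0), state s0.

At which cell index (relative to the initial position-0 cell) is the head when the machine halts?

-2

s0 | __[c]cac   read c → write b, move R, go to s1
s1 | __b[c]ac   read c → write c, move L, go to s1
s1 | __[b]cac   read b → write c, move L, go to s0
s0 | _[_]ccac   read _ → write c, move L, go to sH
sH | [_]cccac
At halt the head is at cell -2.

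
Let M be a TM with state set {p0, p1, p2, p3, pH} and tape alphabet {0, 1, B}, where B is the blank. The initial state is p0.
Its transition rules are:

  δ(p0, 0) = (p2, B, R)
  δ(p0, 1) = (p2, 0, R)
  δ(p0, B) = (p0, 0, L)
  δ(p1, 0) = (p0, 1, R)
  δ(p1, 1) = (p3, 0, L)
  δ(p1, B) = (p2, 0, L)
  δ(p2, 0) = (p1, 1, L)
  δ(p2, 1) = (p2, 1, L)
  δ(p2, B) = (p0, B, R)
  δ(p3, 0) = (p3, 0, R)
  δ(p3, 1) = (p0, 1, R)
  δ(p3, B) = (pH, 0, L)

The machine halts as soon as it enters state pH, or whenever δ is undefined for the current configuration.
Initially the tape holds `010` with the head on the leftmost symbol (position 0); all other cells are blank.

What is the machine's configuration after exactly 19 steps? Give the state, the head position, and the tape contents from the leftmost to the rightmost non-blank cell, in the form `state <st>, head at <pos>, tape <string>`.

p0 | [0]10BB   read 0 → write B, move R, go to p2
p2 | B[1]0BB   read 1 → write 1, move L, go to p2
p2 | [B]10BB   read B → write B, move R, go to p0
p0 | B[1]0BB   read 1 → write 0, move R, go to p2
p2 | B0[0]BB   read 0 → write 1, move L, go to p1
p1 | B[0]1BB   read 0 → write 1, move R, go to p0
p0 | B1[1]BB   read 1 → write 0, move R, go to p2
p2 | B10[B]B   read B → write B, move R, go to p0
p0 | B10B[B]   read B → write 0, move L, go to p0
p0 | B10[B]0   read B → write 0, move L, go to p0
p0 | B1[0]00   read 0 → write B, move R, go to p2
p2 | B1B[0]0   read 0 → write 1, move L, go to p1
p1 | B1[B]10   read B → write 0, move L, go to p2
p2 | B[1]010   read 1 → write 1, move L, go to p2
p2 | [B]1010   read B → write B, move R, go to p0
p0 | B[1]010   read 1 → write 0, move R, go to p2
p2 | B0[0]10   read 0 → write 1, move L, go to p1
p1 | B[0]110   read 0 → write 1, move R, go to p0
p0 | B1[1]10   read 1 → write 0, move R, go to p2
p2 | B10[1]0
After 19 steps: state p2, head at 3, tape 1010.

state p2, head at 3, tape 1010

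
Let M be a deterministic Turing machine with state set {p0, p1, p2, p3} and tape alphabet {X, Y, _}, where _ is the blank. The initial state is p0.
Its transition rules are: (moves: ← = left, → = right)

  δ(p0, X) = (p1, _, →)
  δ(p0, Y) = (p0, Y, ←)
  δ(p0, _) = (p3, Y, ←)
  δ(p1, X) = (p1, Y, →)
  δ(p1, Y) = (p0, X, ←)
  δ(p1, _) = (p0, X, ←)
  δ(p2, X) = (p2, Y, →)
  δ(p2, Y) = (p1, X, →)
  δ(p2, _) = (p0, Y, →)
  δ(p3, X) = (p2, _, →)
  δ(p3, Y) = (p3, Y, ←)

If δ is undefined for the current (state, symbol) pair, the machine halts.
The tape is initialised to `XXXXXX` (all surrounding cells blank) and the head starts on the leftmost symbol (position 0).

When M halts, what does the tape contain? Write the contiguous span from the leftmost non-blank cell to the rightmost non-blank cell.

p0 | _[X]XXXXX_   read X → write _, move →, go to p1
p1 | __[X]XXXX_   read X → write Y, move →, go to p1
p1 | __Y[X]XXX_   read X → write Y, move →, go to p1
p1 | __YY[X]XX_   read X → write Y, move →, go to p1
p1 | __YYY[X]X_   read X → write Y, move →, go to p1
p1 | __YYYY[X]_   read X → write Y, move →, go to p1
p1 | __YYYYY[_]   read _ → write X, move ←, go to p0
p0 | __YYYY[Y]X   read Y → write Y, move ←, go to p0
p0 | __YYY[Y]YX   read Y → write Y, move ←, go to p0
p0 | __YY[Y]YYX   read Y → write Y, move ←, go to p0
p0 | __Y[Y]YYYX   read Y → write Y, move ←, go to p0
p0 | __[Y]YYYYX   read Y → write Y, move ←, go to p0
p0 | _[_]YYYYYX   read _ → write Y, move ←, go to p3
p3 | [_]YYYYYYX
The non-blank tape span at halt is YYYYYYX.

YYYYYYX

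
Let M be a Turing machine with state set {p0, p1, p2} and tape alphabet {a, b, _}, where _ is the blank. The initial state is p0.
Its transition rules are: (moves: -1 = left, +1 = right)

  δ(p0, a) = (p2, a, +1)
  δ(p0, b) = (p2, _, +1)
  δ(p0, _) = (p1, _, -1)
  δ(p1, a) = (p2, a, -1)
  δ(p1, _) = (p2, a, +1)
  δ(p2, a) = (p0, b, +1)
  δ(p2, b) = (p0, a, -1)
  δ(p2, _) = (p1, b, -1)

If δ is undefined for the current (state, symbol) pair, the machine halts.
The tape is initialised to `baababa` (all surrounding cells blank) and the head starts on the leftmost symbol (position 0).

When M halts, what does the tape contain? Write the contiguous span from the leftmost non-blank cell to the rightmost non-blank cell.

bababab

state=p0 head=0 tape=[b]aababa__   (p0,b)→(p2,_,+1)
state=p2 head=1 tape=_[a]ababa__   (p2,a)→(p0,b,+1)
state=p0 head=2 tape=_b[a]baba__   (p0,a)→(p2,a,+1)
state=p2 head=3 tape=_ba[b]aba__   (p2,b)→(p0,a,-1)
state=p0 head=2 tape=_b[a]aaba__   (p0,a)→(p2,a,+1)
state=p2 head=3 tape=_ba[a]aba__   (p2,a)→(p0,b,+1)
state=p0 head=4 tape=_bab[a]ba__   (p0,a)→(p2,a,+1)
state=p2 head=5 tape=_baba[b]a__   (p2,b)→(p0,a,-1)
state=p0 head=4 tape=_bab[a]aa__   (p0,a)→(p2,a,+1)
state=p2 head=5 tape=_baba[a]a__   (p2,a)→(p0,b,+1)
state=p0 head=6 tape=_babab[a]__   (p0,a)→(p2,a,+1)
state=p2 head=7 tape=_bababa[_]_   (p2,_)→(p1,b,-1)
state=p1 head=6 tape=_babab[a]b_   (p1,a)→(p2,a,-1)
state=p2 head=5 tape=_baba[b]ab_   (p2,b)→(p0,a,-1)
state=p0 head=4 tape=_bab[a]aab_   (p0,a)→(p2,a,+1)
state=p2 head=5 tape=_baba[a]ab_   (p2,a)→(p0,b,+1)
state=p0 head=6 tape=_babab[a]b_   (p0,a)→(p2,a,+1)
state=p2 head=7 tape=_bababa[b]_   (p2,b)→(p0,a,-1)
state=p0 head=6 tape=_babab[a]a_   (p0,a)→(p2,a,+1)
state=p2 head=7 tape=_bababa[a]_   (p2,a)→(p0,b,+1)
state=p0 head=8 tape=_bababab[_]   (p0,_)→(p1,_,-1)
state=p1 head=7 tape=_bababa[b]_
The non-blank tape span at halt is bababab.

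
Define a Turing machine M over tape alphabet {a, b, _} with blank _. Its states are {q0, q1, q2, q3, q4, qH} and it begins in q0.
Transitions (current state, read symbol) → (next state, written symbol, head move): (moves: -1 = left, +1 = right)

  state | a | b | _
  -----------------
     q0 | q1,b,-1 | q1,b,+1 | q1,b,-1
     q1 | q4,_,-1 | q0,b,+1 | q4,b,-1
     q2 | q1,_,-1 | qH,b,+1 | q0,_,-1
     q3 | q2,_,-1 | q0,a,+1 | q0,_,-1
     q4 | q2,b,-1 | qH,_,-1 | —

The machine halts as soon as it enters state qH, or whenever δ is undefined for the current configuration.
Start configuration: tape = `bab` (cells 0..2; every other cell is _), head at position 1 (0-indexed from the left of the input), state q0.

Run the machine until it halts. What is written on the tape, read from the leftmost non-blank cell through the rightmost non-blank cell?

q0 | b[a]b__   read a → write b, move -1, go to q1
q1 | [b]bb__   read b → write b, move +1, go to q0
q0 | b[b]b__   read b → write b, move +1, go to q1
q1 | bb[b]__   read b → write b, move +1, go to q0
q0 | bbb[_]_   read _ → write b, move -1, go to q1
q1 | bb[b]b_   read b → write b, move +1, go to q0
q0 | bbb[b]_   read b → write b, move +1, go to q1
q1 | bbbb[_]   read _ → write b, move -1, go to q4
q4 | bbb[b]b   read b → write _, move -1, go to qH
qH | bb[b]_b
The non-blank tape span at halt is bbb_b.

bbb_b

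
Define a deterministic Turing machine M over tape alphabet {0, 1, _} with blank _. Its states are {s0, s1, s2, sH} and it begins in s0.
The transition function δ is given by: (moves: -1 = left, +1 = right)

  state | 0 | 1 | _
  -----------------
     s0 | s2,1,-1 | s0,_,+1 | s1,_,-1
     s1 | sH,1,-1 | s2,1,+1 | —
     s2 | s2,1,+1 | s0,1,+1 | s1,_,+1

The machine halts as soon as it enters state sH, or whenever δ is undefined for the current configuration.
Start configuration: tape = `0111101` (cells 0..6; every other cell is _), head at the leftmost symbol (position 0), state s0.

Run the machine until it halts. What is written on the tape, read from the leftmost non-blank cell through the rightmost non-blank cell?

state=s0 head=0 tape=_[0]111101__   (s0,0)→(s2,1,-1)
state=s2 head=-1 tape=[_]1111101__   (s2,_)→(s1,_,+1)
state=s1 head=0 tape=_[1]111101__   (s1,1)→(s2,1,+1)
state=s2 head=1 tape=_1[1]11101__   (s2,1)→(s0,1,+1)
state=s0 head=2 tape=_11[1]1101__   (s0,1)→(s0,_,+1)
state=s0 head=3 tape=_11_[1]101__   (s0,1)→(s0,_,+1)
state=s0 head=4 tape=_11__[1]01__   (s0,1)→(s0,_,+1)
state=s0 head=5 tape=_11___[0]1__   (s0,0)→(s2,1,-1)
state=s2 head=4 tape=_11__[_]11__   (s2,_)→(s1,_,+1)
state=s1 head=5 tape=_11___[1]1__   (s1,1)→(s2,1,+1)
state=s2 head=6 tape=_11___1[1]__   (s2,1)→(s0,1,+1)
state=s0 head=7 tape=_11___11[_]_   (s0,_)→(s1,_,-1)
state=s1 head=6 tape=_11___1[1]__   (s1,1)→(s2,1,+1)
state=s2 head=7 tape=_11___11[_]_   (s2,_)→(s1,_,+1)
state=s1 head=8 tape=_11___11_[_]
The non-blank tape span at halt is 11___11.

11___11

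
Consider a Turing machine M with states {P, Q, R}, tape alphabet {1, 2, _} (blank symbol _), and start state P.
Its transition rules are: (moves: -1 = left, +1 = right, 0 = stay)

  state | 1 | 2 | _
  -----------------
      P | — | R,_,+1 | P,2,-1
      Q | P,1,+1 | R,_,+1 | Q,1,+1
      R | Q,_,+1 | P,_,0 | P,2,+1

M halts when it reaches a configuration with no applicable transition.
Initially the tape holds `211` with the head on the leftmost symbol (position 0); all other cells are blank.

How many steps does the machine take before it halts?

state=P head=0 tape=[2]11_   (P,2)→(R,_,+1)
state=R head=1 tape=_[1]1_   (R,1)→(Q,_,+1)
state=Q head=2 tape=__[1]_   (Q,1)→(P,1,+1)
state=P head=3 tape=__1[_]   (P,_)→(P,2,-1)
state=P head=2 tape=__[1]2
M halts after 4 transitions.

4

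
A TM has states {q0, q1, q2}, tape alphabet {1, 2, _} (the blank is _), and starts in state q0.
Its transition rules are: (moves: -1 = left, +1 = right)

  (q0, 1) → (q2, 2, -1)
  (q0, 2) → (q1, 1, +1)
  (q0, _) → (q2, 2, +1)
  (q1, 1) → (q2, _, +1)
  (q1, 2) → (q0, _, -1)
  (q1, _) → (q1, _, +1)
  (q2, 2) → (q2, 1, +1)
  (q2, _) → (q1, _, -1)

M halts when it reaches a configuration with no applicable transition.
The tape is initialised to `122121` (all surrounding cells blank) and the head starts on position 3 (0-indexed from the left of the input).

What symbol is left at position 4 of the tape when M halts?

1

state=q0 head=3 tape=122[1]21   (q0,1)→(q2,2,-1)
state=q2 head=2 tape=12[2]221   (q2,2)→(q2,1,+1)
state=q2 head=3 tape=121[2]21   (q2,2)→(q2,1,+1)
state=q2 head=4 tape=1211[2]1   (q2,2)→(q2,1,+1)
state=q2 head=5 tape=12111[1]
Cell 4 holds 1 when M halts.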